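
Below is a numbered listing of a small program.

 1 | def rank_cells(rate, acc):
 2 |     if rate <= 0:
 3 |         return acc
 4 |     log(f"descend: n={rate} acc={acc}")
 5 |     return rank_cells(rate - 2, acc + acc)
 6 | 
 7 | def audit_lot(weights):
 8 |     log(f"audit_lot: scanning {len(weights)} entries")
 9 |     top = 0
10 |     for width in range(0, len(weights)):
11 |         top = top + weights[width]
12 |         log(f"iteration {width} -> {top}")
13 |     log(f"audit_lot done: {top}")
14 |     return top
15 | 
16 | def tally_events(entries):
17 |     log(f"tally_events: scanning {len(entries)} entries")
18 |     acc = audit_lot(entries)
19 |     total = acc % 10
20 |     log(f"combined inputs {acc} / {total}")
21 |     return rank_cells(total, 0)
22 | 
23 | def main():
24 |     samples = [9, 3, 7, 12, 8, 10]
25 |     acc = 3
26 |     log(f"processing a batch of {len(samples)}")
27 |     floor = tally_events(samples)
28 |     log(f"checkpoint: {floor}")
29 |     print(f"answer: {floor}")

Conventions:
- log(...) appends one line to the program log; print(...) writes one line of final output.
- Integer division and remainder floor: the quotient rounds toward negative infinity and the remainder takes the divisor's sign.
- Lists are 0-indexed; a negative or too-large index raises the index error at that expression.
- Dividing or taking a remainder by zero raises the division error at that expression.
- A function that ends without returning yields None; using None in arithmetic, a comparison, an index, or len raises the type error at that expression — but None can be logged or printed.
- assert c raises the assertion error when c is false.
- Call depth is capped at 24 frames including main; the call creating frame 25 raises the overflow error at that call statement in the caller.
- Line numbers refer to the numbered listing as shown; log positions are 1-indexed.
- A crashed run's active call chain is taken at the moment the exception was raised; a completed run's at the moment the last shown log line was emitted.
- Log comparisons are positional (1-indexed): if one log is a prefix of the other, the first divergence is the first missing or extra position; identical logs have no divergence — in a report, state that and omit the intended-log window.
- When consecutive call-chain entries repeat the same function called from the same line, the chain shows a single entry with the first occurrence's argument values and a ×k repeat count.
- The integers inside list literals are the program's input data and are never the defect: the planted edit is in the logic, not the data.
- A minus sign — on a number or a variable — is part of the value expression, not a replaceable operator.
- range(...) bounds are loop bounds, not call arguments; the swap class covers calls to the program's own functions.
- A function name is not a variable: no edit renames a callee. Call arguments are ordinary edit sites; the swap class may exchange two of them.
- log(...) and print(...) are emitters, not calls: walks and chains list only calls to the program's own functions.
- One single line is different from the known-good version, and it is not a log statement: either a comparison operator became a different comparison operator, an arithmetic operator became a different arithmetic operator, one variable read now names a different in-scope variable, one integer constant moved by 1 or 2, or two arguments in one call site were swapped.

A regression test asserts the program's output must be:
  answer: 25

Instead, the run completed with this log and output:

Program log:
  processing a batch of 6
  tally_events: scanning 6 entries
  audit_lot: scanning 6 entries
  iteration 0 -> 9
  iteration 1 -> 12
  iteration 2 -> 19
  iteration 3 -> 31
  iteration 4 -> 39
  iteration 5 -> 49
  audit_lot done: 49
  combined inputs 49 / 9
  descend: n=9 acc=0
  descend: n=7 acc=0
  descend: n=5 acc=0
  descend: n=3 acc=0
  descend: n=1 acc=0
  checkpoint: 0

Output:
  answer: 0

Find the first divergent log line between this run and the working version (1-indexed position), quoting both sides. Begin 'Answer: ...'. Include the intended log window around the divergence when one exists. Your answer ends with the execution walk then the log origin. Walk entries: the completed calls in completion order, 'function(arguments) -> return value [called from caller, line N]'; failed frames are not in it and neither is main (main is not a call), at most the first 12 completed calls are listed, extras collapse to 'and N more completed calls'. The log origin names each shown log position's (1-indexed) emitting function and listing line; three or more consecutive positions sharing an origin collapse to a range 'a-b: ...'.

Answer: position 13 — shown 'descend: n=7 acc=0', intended 'descend: n=7 acc=9'.
Intended log window:
  11: combined inputs 49 / 9
  12: descend: n=9 acc=0
  13: descend: n=7 acc=9
  14: descend: n=5 acc=16
Execution walk:
  audit_lot([9, 3, 7, 12, 8, 10]) -> 49  [called from tally_events, line 18]
  rank_cells(-1, 0) -> 0  [called from rank_cells, line 5]
  rank_cells(1, 0) -> 0  [called from rank_cells, line 5]
  rank_cells(3, 0) -> 0  [called from rank_cells, line 5]
  rank_cells(5, 0) -> 0  [called from rank_cells, line 5]
  rank_cells(7, 0) -> 0  [called from rank_cells, line 5]
  rank_cells(9, 0) -> 0  [called from tally_events, line 21]
  tally_events([9, 3, 7, 12, 8, 10]) -> 0  [called from main, line 27]
Log origin:
  1: from main, line 26
  2: from tally_events, line 17
  3: from audit_lot, line 8
  4-9: from audit_lot, line 12
  10: from audit_lot, line 13
  11: from tally_events, line 20
  12-16: from rank_cells, line 4
  17: from main, line 28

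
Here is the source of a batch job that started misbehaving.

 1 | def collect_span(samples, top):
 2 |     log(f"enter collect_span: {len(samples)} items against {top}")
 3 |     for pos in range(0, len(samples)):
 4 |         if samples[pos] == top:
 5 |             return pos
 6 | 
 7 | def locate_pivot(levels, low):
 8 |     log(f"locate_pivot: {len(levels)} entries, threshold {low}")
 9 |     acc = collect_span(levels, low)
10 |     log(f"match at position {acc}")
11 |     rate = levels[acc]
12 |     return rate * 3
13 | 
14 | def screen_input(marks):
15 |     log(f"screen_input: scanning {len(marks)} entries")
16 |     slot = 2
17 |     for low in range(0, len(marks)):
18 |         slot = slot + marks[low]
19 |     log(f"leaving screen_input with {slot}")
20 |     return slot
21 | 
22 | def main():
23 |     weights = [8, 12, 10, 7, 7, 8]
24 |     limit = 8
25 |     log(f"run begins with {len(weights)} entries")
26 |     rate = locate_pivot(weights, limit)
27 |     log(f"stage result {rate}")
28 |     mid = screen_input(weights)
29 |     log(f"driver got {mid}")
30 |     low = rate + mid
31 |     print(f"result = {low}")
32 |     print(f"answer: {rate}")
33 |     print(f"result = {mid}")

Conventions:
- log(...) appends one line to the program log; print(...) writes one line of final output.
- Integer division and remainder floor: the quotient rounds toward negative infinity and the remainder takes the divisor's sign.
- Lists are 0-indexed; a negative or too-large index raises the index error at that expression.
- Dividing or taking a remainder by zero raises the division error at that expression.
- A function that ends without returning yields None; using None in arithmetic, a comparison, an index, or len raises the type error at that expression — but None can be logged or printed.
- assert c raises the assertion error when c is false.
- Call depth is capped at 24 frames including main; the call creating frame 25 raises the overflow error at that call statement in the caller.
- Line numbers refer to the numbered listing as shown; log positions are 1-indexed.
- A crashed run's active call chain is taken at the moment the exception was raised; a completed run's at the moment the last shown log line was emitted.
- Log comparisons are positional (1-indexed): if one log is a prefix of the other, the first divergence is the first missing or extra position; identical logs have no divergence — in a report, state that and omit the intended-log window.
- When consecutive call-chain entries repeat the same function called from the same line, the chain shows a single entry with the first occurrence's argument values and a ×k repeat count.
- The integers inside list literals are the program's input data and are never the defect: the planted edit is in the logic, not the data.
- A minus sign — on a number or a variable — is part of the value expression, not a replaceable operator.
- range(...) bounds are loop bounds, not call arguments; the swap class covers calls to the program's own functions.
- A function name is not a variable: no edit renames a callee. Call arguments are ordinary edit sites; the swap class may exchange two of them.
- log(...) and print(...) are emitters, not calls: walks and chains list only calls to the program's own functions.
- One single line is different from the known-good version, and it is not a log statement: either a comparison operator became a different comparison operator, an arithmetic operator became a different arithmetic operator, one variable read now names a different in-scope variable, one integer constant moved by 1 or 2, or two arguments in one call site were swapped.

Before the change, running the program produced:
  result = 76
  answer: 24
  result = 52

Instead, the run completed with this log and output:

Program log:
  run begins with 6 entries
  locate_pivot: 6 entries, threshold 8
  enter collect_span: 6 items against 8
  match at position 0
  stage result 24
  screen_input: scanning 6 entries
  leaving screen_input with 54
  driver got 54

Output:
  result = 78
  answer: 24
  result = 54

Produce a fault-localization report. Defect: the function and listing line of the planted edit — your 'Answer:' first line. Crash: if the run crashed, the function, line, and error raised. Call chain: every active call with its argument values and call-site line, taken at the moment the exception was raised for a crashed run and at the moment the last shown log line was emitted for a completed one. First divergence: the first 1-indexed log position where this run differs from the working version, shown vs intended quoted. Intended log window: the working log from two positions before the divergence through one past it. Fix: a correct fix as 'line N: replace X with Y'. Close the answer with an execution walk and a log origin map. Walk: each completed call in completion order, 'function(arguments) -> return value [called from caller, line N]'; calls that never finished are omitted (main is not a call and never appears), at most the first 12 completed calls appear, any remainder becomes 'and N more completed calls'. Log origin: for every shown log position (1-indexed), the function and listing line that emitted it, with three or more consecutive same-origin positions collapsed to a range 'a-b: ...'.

Answer: the defect is in screen_input at line 16.
Core observation: Position 7 is the first bad log line: 'leaving screen_input with 54' should read 'leaving screen_input with 52'.
Call chain: main.
First divergence: position 7 — the shown line 'leaving screen_input with 54' should read 'leaving screen_input with 52'.
Intended log window:
  5: stage result 24
  6: screen_input: scanning 6 entries
  7: leaving screen_input with 52
  8: driver got 52
Execution walk:
  collect_span([8, 12, 10, 7, 7, 8], 8) -> 0  [called from locate_pivot, line 9]
  locate_pivot([8, 12, 10, 7, 7, 8], 8) -> 24  [called from main, line 26]
  screen_input([8, 12, 10, 7, 7, 8]) -> 54  [called from main, line 28]
Log origins:
  1: emitted by main (line 25)
  2: emitted by locate_pivot (line 8)
  3: emitted by collect_span (line 2)
  4: emitted by locate_pivot (line 10)
  5: emitted by main (line 27)
  6: emitted by screen_input (line 15)
  7: emitted by screen_input (line 19)
  8: emitted by main (line 29)
A correct fix: line 16: replace `2` with `0`.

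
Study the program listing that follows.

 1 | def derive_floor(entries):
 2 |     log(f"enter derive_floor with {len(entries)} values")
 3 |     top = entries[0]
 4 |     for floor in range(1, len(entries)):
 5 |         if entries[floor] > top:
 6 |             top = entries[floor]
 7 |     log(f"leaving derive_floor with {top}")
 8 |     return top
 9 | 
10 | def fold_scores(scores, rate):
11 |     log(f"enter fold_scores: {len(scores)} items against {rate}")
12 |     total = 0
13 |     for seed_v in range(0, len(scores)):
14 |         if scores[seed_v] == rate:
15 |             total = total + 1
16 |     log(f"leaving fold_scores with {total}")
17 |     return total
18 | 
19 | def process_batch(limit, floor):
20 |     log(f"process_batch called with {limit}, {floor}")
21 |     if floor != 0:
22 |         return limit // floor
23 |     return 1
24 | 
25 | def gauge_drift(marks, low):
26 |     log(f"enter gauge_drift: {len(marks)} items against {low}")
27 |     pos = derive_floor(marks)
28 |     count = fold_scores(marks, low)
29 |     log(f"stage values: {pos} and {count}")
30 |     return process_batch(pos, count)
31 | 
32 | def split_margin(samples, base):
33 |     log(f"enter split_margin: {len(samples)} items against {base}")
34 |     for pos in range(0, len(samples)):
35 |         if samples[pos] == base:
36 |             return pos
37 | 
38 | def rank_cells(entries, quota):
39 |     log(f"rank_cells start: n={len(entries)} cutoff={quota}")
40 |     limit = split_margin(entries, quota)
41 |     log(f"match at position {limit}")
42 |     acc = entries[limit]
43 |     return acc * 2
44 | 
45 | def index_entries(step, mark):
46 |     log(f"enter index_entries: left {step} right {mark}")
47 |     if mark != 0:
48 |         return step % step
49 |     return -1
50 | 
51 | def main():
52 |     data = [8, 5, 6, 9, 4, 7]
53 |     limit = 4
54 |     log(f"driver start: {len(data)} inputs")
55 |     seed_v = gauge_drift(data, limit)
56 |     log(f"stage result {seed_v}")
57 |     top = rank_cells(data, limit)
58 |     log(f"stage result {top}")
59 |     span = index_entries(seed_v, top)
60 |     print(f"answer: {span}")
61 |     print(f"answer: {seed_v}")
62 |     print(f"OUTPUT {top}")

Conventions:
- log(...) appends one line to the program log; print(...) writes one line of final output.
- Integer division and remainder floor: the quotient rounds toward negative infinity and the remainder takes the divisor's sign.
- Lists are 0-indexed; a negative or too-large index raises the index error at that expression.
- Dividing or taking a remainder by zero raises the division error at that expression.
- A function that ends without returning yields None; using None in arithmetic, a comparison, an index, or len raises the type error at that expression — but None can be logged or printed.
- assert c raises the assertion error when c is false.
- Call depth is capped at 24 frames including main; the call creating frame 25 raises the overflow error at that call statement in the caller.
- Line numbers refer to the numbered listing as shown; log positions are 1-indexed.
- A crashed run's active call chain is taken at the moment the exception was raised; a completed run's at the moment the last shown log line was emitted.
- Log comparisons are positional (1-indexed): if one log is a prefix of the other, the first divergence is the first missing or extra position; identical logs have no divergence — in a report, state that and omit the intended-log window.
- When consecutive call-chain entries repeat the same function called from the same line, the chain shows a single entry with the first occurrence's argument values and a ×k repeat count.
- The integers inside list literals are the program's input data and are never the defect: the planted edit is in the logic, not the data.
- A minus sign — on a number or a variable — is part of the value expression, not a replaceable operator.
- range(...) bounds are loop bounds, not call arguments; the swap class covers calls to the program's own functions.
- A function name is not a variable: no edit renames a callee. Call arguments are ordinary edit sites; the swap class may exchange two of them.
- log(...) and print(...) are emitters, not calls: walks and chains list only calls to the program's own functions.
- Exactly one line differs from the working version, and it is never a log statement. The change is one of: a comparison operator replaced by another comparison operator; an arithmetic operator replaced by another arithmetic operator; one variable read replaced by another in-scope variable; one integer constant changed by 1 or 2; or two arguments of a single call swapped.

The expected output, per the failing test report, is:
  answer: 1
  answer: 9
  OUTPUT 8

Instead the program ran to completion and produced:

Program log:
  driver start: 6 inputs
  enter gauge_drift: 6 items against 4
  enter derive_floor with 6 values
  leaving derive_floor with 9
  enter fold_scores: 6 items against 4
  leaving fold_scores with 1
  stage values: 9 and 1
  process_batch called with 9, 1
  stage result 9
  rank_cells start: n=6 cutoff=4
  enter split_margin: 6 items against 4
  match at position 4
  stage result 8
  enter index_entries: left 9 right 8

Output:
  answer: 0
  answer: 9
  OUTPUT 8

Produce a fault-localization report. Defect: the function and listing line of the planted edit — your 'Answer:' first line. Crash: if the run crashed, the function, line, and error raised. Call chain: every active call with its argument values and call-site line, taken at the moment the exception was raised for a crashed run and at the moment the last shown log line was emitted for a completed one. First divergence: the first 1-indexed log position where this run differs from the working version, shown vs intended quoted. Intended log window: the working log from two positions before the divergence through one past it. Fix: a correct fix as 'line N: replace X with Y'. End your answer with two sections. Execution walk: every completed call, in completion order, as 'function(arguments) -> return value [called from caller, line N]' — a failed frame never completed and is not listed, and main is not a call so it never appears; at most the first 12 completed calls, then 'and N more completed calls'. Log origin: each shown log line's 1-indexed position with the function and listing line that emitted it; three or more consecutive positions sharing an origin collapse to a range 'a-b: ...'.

Answer: the defect is in index_entries at line 48.
Key observation: The two runs log identically and part ways only at the printed values.
Call chain: main -> index_entries(9, 8) (called at line 59).
First divergence: there is none — every log position agrees.
Execution walk:
  derive_floor([8, 5, 6, 9, 4, 7]) -> 9  [called from gauge_drift, line 27]
  fold_scores([8, 5, 6, 9, 4, 7], 4) -> 1  [called from gauge_drift, line 28]
  process_batch(9, 1) -> 9  [called from gauge_drift, line 30]
  gauge_drift([8, 5, 6, 9, 4, 7], 4) -> 9  [called from main, line 55]
  split_margin([8, 5, 6, 9, 4, 7], 4) -> 4  [called from rank_cells, line 40]
  rank_cells([8, 5, 6, 9, 4, 7], 4) -> 8  [called from main, line 57]
  index_entries(9, 8) -> 0  [called from main, line 59]
Log line origins:
  1 — main, line 54
  2 — gauge_drift, line 26
  3 — derive_floor, line 2
  4 — derive_floor, line 7
  5 — fold_scores, line 11
  6 — fold_scores, line 16
  7 — gauge_drift, line 29
  8 — process_batch, line 20
  9 — main, line 56
  10 — rank_cells, line 39
  11 — split_margin, line 33
  12 — rank_cells, line 41
  13 — main, line 58
  14 — index_entries, line 46
A correct fix: line 48: replace `step % step` with `step % mark`.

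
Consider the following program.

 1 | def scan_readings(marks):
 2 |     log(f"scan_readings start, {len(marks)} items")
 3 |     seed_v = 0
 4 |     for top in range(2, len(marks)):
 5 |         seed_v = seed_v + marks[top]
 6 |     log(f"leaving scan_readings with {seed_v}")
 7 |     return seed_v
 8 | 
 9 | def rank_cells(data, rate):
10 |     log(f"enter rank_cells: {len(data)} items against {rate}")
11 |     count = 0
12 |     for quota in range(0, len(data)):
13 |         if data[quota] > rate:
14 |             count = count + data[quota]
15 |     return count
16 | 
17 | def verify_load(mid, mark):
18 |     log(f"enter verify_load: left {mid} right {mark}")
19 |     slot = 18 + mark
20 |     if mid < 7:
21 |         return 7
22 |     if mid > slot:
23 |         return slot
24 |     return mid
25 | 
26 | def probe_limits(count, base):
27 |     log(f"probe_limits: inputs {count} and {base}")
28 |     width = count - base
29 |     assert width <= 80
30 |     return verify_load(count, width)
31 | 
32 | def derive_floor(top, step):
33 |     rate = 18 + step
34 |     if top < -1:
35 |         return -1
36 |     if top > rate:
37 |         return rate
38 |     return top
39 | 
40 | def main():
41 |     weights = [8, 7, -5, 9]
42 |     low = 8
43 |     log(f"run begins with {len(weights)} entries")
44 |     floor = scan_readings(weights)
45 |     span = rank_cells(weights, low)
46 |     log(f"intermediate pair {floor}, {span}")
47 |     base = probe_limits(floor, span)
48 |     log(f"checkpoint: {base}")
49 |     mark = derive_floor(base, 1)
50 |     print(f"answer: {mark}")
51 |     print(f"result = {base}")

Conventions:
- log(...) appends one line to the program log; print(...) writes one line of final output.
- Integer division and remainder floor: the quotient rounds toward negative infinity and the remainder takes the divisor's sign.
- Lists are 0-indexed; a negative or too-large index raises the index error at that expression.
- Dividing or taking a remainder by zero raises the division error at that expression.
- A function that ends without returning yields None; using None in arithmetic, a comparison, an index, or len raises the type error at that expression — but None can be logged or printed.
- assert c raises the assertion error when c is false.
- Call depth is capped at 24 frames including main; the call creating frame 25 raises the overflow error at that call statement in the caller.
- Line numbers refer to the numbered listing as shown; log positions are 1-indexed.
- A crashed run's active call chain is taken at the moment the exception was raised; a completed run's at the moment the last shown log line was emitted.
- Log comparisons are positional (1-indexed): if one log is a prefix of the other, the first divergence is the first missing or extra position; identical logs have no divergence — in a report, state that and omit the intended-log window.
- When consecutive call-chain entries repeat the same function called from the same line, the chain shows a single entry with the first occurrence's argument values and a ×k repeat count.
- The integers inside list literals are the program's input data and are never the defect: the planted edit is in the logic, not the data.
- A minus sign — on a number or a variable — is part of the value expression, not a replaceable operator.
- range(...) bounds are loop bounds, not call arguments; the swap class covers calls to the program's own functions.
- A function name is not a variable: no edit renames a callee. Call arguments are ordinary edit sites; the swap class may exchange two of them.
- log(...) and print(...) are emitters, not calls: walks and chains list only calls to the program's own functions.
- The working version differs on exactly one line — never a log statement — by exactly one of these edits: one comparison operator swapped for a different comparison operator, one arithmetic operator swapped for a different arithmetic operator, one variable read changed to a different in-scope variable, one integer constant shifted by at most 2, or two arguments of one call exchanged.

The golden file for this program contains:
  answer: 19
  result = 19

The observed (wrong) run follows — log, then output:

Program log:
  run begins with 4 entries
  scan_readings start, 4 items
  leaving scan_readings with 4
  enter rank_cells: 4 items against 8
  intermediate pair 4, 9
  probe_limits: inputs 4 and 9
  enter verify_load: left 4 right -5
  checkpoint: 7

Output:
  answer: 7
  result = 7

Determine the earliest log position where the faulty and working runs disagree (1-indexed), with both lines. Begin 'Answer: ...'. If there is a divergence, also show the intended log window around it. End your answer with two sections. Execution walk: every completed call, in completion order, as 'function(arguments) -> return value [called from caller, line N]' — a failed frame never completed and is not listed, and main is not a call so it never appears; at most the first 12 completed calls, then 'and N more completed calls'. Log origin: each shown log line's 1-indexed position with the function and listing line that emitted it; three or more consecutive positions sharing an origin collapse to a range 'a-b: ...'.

Answer: position 3 — the shown line 'leaving scan_readings with 4' should read 'leaving scan_readings with 19'.
Intended log window:
  1: run begins with 4 entries
  2: scan_readings start, 4 items
  3: leaving scan_readings with 19
  4: enter rank_cells: 4 items against 8
Execution walk:
  scan_readings([8, 7, -5, 9]) -> 4  [called from main, line 44]
  rank_cells([8, 7, -5, 9], 8) -> 9  [called from main, line 45]
  verify_load(4, -5) -> 7  [called from probe_limits, line 30]
  probe_limits(4, 9) -> 7  [called from main, line 47]
  derive_floor(7, 1) -> 7  [called from main, line 49]
Log origin:
  1 — main, line 43
  2 — scan_readings, line 2
  3 — scan_readings, line 6
  4 — rank_cells, line 10
  5 — main, line 46
  6 — probe_limits, line 27
  7 — verify_load, line 18
  8 — main, line 48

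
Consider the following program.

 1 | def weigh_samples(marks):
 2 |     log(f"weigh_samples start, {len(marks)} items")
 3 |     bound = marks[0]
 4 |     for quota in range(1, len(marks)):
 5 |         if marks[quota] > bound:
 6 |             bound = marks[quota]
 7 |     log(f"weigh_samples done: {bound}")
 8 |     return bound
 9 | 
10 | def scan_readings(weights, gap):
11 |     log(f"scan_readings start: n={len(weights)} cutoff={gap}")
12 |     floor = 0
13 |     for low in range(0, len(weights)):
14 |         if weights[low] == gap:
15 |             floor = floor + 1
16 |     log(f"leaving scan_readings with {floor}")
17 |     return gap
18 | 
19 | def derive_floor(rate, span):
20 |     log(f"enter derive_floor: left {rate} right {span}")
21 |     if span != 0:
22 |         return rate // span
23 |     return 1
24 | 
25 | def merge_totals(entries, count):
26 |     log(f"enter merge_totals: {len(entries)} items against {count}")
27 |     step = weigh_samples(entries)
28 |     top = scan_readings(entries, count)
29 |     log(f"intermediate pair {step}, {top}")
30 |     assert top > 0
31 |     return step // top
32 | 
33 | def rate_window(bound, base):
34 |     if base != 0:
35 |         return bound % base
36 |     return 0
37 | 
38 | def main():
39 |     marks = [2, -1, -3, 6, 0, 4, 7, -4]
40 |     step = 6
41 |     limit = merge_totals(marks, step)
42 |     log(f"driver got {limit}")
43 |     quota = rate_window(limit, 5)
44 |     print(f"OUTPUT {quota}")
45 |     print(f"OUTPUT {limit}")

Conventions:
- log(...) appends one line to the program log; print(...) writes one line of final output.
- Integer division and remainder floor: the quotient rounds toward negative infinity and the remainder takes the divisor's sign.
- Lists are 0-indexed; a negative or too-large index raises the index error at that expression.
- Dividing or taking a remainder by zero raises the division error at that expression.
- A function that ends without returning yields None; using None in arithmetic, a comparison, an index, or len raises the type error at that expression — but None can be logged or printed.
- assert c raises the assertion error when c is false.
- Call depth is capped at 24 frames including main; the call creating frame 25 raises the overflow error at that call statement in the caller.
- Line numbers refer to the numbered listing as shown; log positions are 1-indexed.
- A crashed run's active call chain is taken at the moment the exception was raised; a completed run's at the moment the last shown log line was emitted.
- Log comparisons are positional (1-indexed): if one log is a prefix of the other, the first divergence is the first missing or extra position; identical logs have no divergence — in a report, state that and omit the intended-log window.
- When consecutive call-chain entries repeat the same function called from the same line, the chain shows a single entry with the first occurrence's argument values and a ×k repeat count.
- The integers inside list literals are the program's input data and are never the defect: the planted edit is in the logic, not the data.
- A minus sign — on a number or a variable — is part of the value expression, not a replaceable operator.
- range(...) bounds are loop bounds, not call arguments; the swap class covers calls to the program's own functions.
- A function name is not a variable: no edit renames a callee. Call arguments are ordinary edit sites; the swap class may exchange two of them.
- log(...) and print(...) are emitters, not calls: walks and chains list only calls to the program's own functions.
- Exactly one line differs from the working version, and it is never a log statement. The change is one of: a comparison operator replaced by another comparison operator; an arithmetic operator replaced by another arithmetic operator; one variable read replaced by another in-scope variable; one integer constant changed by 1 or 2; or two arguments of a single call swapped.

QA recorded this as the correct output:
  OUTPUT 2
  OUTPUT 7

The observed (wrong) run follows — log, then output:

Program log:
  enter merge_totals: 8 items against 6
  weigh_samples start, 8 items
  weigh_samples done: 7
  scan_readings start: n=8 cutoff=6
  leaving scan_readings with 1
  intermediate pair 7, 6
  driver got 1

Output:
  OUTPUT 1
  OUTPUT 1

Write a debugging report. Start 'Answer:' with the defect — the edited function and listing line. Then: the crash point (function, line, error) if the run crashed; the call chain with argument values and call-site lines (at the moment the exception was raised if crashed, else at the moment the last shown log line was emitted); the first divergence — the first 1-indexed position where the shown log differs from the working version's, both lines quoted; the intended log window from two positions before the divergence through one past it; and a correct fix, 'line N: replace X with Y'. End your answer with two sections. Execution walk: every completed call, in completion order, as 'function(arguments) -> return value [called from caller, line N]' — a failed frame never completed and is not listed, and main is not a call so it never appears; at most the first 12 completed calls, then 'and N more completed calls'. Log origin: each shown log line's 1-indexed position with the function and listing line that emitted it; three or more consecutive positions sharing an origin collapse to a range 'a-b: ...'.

Answer: the defect is in scan_readings at line 17.
The tell: At log position 6 the runs split — shown 'intermediate pair 7, 6', but the working version logs 'intermediate pair 7, 1'.
Call chain: main.
First divergence: position 6 — the shown line 'intermediate pair 7, 6' should read 'intermediate pair 7, 1'.
Intended log window:
  4: scan_readings start: n=8 cutoff=6
  5: leaving scan_readings with 1
  6: intermediate pair 7, 1
  7: driver got 7
Execution walk:
  weigh_samples([2, -1, -3, 6, 0, 4, 7, -4]) -> 7  [called from merge_totals, line 27]
  scan_readings([2, -1, -3, 6, 0, 4, 7, -4], 6) -> 6  [called from merge_totals, line 28]
  merge_totals([2, -1, -3, 6, 0, 4, 7, -4], 6) -> 1  [called from main, line 41]
  rate_window(1, 5) -> 1  [called from main, line 43]
Log origin:
  1: emitted by merge_totals (line 26)
  2: emitted by weigh_samples (line 2)
  3: emitted by weigh_samples (line 7)
  4: emitted by scan_readings (line 11)
  5: emitted by scan_readings (line 16)
  6: emitted by merge_totals (line 29)
  7: emitted by main (line 42)
A correct fix: line 17: replace `gap` with `floor`.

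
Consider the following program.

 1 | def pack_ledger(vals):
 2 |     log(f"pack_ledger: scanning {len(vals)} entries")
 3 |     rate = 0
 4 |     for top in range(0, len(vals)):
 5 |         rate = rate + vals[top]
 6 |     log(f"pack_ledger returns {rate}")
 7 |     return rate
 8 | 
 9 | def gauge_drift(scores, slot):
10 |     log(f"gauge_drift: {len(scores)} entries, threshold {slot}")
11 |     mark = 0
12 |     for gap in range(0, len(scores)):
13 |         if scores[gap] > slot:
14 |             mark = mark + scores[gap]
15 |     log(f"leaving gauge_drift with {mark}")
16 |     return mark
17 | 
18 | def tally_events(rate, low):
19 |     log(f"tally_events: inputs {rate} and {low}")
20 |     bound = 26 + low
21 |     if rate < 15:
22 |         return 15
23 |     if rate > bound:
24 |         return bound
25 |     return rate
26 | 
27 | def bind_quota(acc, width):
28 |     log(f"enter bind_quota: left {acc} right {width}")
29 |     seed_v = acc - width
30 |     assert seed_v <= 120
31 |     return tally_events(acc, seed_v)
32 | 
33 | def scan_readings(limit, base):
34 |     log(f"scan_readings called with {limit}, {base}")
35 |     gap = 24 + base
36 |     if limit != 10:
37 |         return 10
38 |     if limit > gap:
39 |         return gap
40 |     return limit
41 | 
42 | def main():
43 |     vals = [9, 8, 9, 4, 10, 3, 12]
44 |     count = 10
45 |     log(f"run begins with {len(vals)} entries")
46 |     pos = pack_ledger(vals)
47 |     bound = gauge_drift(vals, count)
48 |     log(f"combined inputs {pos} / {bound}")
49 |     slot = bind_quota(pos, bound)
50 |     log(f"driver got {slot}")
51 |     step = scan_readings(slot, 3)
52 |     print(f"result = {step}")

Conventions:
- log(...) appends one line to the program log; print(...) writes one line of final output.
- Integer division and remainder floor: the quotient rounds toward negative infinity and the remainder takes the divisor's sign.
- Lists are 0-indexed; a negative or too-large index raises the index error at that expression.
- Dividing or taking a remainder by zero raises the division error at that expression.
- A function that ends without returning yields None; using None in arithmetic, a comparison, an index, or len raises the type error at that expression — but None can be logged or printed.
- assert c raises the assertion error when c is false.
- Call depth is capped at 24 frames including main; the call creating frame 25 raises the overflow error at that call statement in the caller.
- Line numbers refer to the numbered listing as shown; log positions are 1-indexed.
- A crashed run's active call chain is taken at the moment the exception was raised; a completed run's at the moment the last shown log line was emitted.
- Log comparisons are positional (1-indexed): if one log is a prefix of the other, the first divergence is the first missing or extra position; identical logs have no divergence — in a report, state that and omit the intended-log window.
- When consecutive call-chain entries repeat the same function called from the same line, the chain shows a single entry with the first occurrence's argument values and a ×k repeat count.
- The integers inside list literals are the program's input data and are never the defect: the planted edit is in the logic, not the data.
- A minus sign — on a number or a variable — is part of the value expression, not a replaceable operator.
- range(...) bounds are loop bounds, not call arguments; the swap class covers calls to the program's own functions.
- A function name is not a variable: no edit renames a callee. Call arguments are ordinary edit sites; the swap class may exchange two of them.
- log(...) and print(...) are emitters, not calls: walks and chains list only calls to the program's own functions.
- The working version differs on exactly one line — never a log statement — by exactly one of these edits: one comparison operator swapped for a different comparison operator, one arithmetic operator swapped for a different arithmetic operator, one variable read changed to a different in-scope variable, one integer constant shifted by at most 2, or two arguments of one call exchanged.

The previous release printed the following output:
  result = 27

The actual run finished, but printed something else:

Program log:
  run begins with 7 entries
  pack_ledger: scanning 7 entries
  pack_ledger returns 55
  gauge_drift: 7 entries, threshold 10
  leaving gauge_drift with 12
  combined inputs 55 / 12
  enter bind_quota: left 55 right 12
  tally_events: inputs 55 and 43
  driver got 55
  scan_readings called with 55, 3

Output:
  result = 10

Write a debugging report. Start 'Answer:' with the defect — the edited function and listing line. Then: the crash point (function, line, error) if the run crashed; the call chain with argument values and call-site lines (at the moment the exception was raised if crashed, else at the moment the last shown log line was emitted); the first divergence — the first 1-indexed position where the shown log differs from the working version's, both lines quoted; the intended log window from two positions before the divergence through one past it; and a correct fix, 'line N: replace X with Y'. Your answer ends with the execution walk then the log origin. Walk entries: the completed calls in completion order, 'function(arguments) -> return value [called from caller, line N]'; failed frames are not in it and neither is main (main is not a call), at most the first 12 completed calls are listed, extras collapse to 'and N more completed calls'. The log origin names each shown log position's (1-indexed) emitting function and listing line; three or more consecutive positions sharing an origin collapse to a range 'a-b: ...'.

Answer: the defect is in scan_readings at line 36.
Key observation: Log streams are identical — the defect surfaces only in the printed output.
Call chain: main -> scan_readings(55, 3) (called at line 51).
First divergence: there is none — every log position agrees.
Execution walk:
  pack_ledger([9, 8, 9, 4, 10, 3, 12]) -> 55  [called from main, line 46]
  gauge_drift([9, 8, 9, 4, 10, 3, 12], 10) -> 12  [called from main, line 47]
  tally_events(55, 43) -> 55  [called from bind_quota, line 31]
  bind_quota(55, 12) -> 55  [called from main, line 49]
  scan_readings(55, 3) -> 10  [called from main, line 51]
Log line origins:
  1: from main, line 45
  2: from pack_ledger, line 2
  3: from pack_ledger, line 6
  4: from gauge_drift, line 10
  5: from gauge_drift, line 15
  6: from main, line 48
  7: from bind_quota, line 28
  8: from tally_events, line 19
  9: from main, line 50
  10: from scan_readings, line 34
A correct fix: line 36: replace `!=` with `<`.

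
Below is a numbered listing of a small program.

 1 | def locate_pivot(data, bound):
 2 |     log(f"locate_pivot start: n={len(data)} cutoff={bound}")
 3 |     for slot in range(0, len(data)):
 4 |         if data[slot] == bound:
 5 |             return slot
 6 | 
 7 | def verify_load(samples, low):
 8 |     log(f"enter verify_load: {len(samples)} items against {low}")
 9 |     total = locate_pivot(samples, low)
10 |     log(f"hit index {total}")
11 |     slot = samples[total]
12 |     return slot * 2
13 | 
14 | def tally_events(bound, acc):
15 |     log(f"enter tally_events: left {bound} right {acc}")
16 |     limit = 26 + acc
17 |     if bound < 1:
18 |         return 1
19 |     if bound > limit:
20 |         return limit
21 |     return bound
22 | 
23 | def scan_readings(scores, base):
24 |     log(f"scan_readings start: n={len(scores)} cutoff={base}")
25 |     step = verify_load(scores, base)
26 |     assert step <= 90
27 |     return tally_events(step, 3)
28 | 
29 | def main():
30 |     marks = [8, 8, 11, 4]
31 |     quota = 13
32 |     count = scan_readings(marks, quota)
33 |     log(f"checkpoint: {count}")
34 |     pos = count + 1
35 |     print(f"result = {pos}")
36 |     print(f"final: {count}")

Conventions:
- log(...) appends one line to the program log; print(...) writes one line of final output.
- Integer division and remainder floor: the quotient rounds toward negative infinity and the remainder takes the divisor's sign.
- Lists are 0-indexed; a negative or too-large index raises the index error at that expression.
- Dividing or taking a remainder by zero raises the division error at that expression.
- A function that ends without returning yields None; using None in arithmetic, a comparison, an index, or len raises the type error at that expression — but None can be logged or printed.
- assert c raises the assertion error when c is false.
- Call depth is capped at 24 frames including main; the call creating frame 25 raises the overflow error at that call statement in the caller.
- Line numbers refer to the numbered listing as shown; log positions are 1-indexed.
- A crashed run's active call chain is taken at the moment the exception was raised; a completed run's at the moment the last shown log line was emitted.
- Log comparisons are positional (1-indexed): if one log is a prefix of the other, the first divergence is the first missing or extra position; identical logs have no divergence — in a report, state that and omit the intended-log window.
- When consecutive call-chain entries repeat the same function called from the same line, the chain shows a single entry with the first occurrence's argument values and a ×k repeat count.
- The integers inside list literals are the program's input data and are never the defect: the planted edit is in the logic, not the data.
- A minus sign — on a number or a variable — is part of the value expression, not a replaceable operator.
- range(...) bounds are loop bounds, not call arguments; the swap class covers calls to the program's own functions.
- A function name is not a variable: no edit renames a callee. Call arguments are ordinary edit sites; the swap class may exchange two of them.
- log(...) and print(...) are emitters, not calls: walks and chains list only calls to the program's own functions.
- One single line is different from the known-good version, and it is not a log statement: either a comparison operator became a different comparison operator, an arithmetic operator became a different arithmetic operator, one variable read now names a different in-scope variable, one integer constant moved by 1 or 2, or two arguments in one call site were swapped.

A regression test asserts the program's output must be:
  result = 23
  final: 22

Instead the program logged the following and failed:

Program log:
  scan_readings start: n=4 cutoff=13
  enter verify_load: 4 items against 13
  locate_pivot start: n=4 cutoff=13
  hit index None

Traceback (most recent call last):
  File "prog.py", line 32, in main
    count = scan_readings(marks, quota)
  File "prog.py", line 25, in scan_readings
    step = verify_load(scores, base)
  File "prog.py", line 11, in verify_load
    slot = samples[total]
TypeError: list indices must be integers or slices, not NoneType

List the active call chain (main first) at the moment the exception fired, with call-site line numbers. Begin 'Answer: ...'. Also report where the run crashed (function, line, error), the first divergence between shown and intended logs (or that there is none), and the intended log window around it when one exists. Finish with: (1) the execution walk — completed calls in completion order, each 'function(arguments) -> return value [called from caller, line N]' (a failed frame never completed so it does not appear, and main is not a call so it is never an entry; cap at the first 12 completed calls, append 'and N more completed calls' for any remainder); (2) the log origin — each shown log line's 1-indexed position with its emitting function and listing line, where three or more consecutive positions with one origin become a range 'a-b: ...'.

Answer: main -> scan_readings (called at line 32) -> verify_load (called at line 25).
The tell: Log line 1 is where behavior first shows: 'scan_readings start: n=4 cutoff=13' appears instead of 'scan_readings start: n=4 cutoff=11'.
Crash: verify_load, line 11, TypeError.
First divergence: position 1; shown 'scan_readings start: n=4 cutoff=13' vs intended 'scan_readings start: n=4 cutoff=11'.
Intended log window:
  1: scan_readings start: n=4 cutoff=11
  2: enter verify_load: 4 items against 11
Execution walk:
  locate_pivot([8, 8, 11, 4], 13) -> None  [called from verify_load, line 9]
Origin of each log line:
  1: emitted by scan_readings (line 24)
  2: emitted by verify_load (line 8)
  3: emitted by locate_pivot (line 2)
  4: emitted by verify_load (line 10)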